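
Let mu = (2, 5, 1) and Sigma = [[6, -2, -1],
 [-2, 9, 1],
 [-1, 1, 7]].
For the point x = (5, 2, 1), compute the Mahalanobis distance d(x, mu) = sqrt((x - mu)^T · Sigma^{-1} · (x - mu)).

Step 1 — centre the observation: (x - mu) = (3, -3, 0).

Step 2 — invert Sigma (cofactor / det for 3×3, or solve directly):
  Sigma^{-1} = [[0.1829, 0.0383, 0.0206],
 [0.0383, 0.1209, -0.0118],
 [0.0206, -0.0118, 0.1475]].

Step 3 — form the quadratic (x - mu)^T · Sigma^{-1} · (x - mu):
  Sigma^{-1} · (x - mu) = (0.4336, -0.2478, 0.0973).
  (x - mu)^T · [Sigma^{-1} · (x - mu)] = (3)·(0.4336) + (-3)·(-0.2478) + (0)·(0.0973) = 2.0442.

Step 4 — take square root: d = √(2.0442) ≈ 1.4298.

d(x, mu) = √(2.0442) ≈ 1.4298


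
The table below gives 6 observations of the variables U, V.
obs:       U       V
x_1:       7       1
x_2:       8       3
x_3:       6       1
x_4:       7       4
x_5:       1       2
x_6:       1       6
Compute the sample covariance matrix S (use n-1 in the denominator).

Step 1 — column means:
  mean(U) = (7 + 8 + 6 + 7 + 1 + 1) / 6 = 30/6 = 5
  mean(V) = (1 + 3 + 1 + 4 + 2 + 6) / 6 = 17/6 = 2.8333

Step 2 — sample covariance S[i,j] = (1/(n-1)) · Σ_k (x_{k,i} - mean_i) · (x_{k,j} - mean_j), with n-1 = 5.
  S[U,U] = ((2)·(2) + (3)·(3) + (1)·(1) + (2)·(2) + (-4)·(-4) + (-4)·(-4)) / 5 = 50/5 = 10
  S[U,V] = ((2)·(-1.8333) + (3)·(0.1667) + (1)·(-1.8333) + (2)·(1.1667) + (-4)·(-0.8333) + (-4)·(3.1667)) / 5 = -12/5 = -2.4
  S[V,V] = ((-1.8333)·(-1.8333) + (0.1667)·(0.1667) + (-1.8333)·(-1.8333) + (1.1667)·(1.1667) + (-0.8333)·(-0.8333) + (3.1667)·(3.1667)) / 5 = 18.8333/5 = 3.7667

S is symmetric (S[j,i] = S[i,j]). Assembling:

S = [[10, -2.4],
 [-2.4, 3.7667]]


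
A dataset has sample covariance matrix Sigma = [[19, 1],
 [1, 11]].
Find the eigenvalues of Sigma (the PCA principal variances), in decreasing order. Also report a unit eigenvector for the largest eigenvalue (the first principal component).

Step 1 — characteristic polynomial of 2×2 Sigma:
  det(Sigma - λI) = λ² - trace · λ + det = 0.
  trace = 19 + 11 = 30, det = 19·11 - (1)² = 208.
Step 2 — discriminant:
  Δ = trace² - 4·det = 900 - 832 = 68.
Step 3 — eigenvalues:
  λ = (trace ± √Δ)/2 = (30 ± 8.2462)/2,
  λ_1 = 19.1231,  λ_2 = 10.8769.

Step 4 — unit eigenvector for λ_1: solve (Sigma - λ_1 I)v = 0. First row:
  (19 - 19.1231)·v_x + (1)·v_y = 0, i.e. (-0.1231)·v_x + (1)·v_y = 0,
  so v ∝ (b, λ_1 - a) = (1, 0.1231) = u.
  ||u|| = √((1)² + (0.1231)²) = √(1.0152) ≈ 1.0075,
  v_1 = u/||u|| ≈ (0.9925, 0.1222) (||v_1|| = 1).

λ_1 = 19.1231,  λ_2 = 10.8769;  v_1 ≈ (0.9925, 0.1222)


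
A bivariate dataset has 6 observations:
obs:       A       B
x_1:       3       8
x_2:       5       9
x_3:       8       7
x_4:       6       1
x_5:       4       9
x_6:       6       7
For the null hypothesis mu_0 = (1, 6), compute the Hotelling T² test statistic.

Step 1 — sample mean vector:
  mean(A) = (3 + 5 + 8 + 6 + 4 + 6) / 6 = 32/6 = 5.3333
  mean(B) = (8 + 9 + 7 + 1 + 9 + 7) / 6 = 41/6 = 6.8333
  x̄ = (5.3333, 6.8333),  deviation x̄ - mu_0 = (5.3333, 6.8333) - (1, 6) = (4.3333, 0.8333).

Step 2 — sample covariance matrix, S[i,j] = (1/(n-1)) · Σ_k (x_{k,i} - mean_i) · (x_{k,j} - mean_j), divisor n-1 = 5:
  S[A,A] = ((-2.3333)·(-2.3333) + (-0.3333)·(-0.3333) + (2.6667)·(2.6667) + (0.6667)·(0.6667) + (-1.3333)·(-1.3333) + (0.6667)·(0.6667)) / 5 = 15.3333/5 = 3.0667
  S[A,B] = ((-2.3333)·(1.1667) + (-0.3333)·(2.1667) + (2.6667)·(0.1667) + (0.6667)·(-5.8333) + (-1.3333)·(2.1667) + (0.6667)·(0.1667)) / 5 = -9.6667/5 = -1.9333
  S[B,B] = ((1.1667)·(1.1667) + (2.1667)·(2.1667) + (0.1667)·(0.1667) + (-5.8333)·(-5.8333) + (2.1667)·(2.1667) + (0.1667)·(0.1667)) / 5 = 44.8333/5 = 8.9667
  S = [[3.0667, -1.9333],
 [-1.9333, 8.9667]].

Step 3 — invert S. det(S) = 3.0667·8.9667 - (-1.9333)² = 23.76.
  S^{-1} = (1/det) · [[d, -b], [-b, a]] = [[0.3774, 0.0814],
 [0.0814, 0.1291]].

Step 4 — quadratic form (x̄ - mu_0)^T · S^{-1} · (x̄ - mu_0):
  S^{-1} · (x̄ - mu_0) = (1.7031, 0.4602),
  (x̄ - mu_0)^T · [...] = (4.3333)·(1.7031) + (0.8333)·(0.4602) = 7.7637.

Step 5 — scale by n: T² = 6 · 7.7637 = 46.5825.

T² ≈ 46.5825


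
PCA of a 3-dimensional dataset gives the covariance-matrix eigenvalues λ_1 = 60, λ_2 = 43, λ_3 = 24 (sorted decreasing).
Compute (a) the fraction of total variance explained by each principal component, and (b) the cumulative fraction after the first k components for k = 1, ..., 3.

Step 1 — total variance = trace(Sigma) = Σ λ_i = 60 + 43 + 24 = 127.

Step 2 — fraction explained by component i = λ_i / Σ λ:
  PC1: 60/127 = 0.4724
  PC2: 43/127 = 0.3386
  PC3: 24/127 = 0.189

Step 3 — cumulative fraction after k components = (λ_1 + ... + λ_k) / Σ λ:
  k = 1: 60/127 = 0.4724
  k = 2: (60 + 43)/127 = 103/127 = 0.811
  k = 3: (60 + 43 + 24)/127 = 127/127 = 1

Summary (fraction, with percent):

explained: PC1 0.4724 (47.24%), PC2 0.3386 (33.86%), PC3 0.189 (18.9%);  cumulative: 0.4724, 0.811, 1


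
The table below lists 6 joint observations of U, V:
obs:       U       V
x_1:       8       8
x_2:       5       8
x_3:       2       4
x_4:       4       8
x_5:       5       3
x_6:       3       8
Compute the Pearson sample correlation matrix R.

Step 1 — column means:
  mean(U) = (8 + 5 + 2 + 4 + 5 + 3) / 6 = 27/6 = 4.5
  mean(V) = (8 + 8 + 4 + 8 + 3 + 8) / 6 = 39/6 = 6.5

Step 2 — sample variances and covariances s[i,j] = (1/(n-1)) · Σ_k (x_{k,i} - mean_i) · (x_{k,j} - mean_j), with n-1 = 5:
  s[U,U] = ((3.5)·(3.5) + (0.5)·(0.5) + (-2.5)·(-2.5) + (-0.5)·(-0.5) + (0.5)·(0.5) + (-1.5)·(-1.5)) / 5 = 21.5/5 = 4.3
  s[U,V] = ((3.5)·(1.5) + (0.5)·(1.5) + (-2.5)·(-2.5) + (-0.5)·(1.5) + (0.5)·(-3.5) + (-1.5)·(1.5)) / 5 = 7.5/5 = 1.5
  s[V,V] = ((1.5)·(1.5) + (1.5)·(1.5) + (-2.5)·(-2.5) + (1.5)·(1.5) + (-3.5)·(-3.5) + (1.5)·(1.5)) / 5 = 27.5/5 = 5.5
  Sample standard deviations s_i = √(s[i,i]):
  s(U) = √(4.3) = 2.0736
  s(V) = √(5.5) = 2.3452

Step 3 — r_{ij} = s_{ij} / (s_i · s_j):
  r[U,U] = 1 (diagonal).
  r[U,V] = 1.5 / (2.0736 · 2.3452) = 1.5 / 4.8631 = 0.3084
  r[V,V] = 1 (diagonal).

R is symmetric with unit diagonal. Assembling:

R = [[1, 0.3084],
 [0.3084, 1]]


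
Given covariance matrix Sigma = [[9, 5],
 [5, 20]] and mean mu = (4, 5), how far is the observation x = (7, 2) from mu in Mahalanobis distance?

Step 1 — centre the observation: (x - mu) = (3, -3).

Step 2 — invert Sigma. det(Sigma) = 9·20 - (5)² = 155.
  Sigma^{-1} = (1/det) · [[d, -b], [-b, a]] = [[0.129, -0.0323],
 [-0.0323, 0.0581]].

Step 3 — form the quadratic (x - mu)^T · Sigma^{-1} · (x - mu):
  Sigma^{-1} · (x - mu) = (0.4839, -0.271).
  (x - mu)^T · [Sigma^{-1} · (x - mu)] = (3)·(0.4839) + (-3)·(-0.271) = 2.2645.

Step 4 — take square root: d = √(2.2645) ≈ 1.5048.

d(x, mu) = √(2.2645) ≈ 1.5048


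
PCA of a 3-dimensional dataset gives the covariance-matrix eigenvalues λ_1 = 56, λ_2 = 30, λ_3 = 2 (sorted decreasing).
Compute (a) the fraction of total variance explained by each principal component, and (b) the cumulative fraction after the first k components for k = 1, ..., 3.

Step 1 — total variance = trace(Sigma) = Σ λ_i = 56 + 30 + 2 = 88.

Step 2 — fraction explained by component i = λ_i / Σ λ:
  PC1: 56/88 = 0.6364
  PC2: 30/88 = 0.3409
  PC3: 2/88 = 0.0227

Step 3 — cumulative fraction after k components = (λ_1 + ... + λ_k) / Σ λ:
  k = 1: 56/88 = 0.6364
  k = 2: (56 + 30)/88 = 86/88 = 0.9773
  k = 3: (56 + 30 + 2)/88 = 88/88 = 1

Summary (fraction, with percent):

explained: PC1 0.6364 (63.64%), PC2 0.3409 (34.09%), PC3 0.0227 (2.27%);  cumulative: 0.6364, 0.9773, 1


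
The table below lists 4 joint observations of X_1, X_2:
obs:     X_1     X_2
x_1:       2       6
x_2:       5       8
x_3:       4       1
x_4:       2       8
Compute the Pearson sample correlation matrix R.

Step 1 — column means:
  mean(X_1) = (2 + 5 + 4 + 2) / 4 = 13/4 = 3.25
  mean(X_2) = (6 + 8 + 1 + 8) / 4 = 23/4 = 5.75

Step 2 — sample variances and covariances s[i,j] = (1/(n-1)) · Σ_k (x_{k,i} - mean_i) · (x_{k,j} - mean_j), with n-1 = 3:
  s[X_1,X_1] = ((-1.25)·(-1.25) + (1.75)·(1.75) + (0.75)·(0.75) + (-1.25)·(-1.25)) / 3 = 6.75/3 = 2.25
  s[X_1,X_2] = ((-1.25)·(0.25) + (1.75)·(2.25) + (0.75)·(-4.75) + (-1.25)·(2.25)) / 3 = -2.75/3 = -0.9167
  s[X_2,X_2] = ((0.25)·(0.25) + (2.25)·(2.25) + (-4.75)·(-4.75) + (2.25)·(2.25)) / 3 = 32.75/3 = 10.9167
  Sample standard deviations s_i = √(s[i,i]):
  s(X_1) = √(2.25) = 1.5
  s(X_2) = √(10.9167) = 3.304

Step 3 — r_{ij} = s_{ij} / (s_i · s_j):
  r[X_1,X_1] = 1 (diagonal).
  r[X_1,X_2] = -0.9167 / (1.5 · 3.304) = -0.9167 / 4.9561 = -0.185
  r[X_2,X_2] = 1 (diagonal).

R is symmetric with unit diagonal. Assembling:

R = [[1, -0.185],
 [-0.185, 1]]


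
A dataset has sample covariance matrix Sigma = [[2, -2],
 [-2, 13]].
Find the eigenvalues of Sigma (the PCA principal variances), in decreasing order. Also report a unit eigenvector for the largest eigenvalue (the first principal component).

Step 1 — characteristic polynomial of 2×2 Sigma:
  det(Sigma - λI) = λ² - trace · λ + det = 0.
  trace = 2 + 13 = 15, det = 2·13 - (-2)² = 22.
Step 2 — discriminant:
  Δ = trace² - 4·det = 225 - 88 = 137.
Step 3 — eigenvalues:
  λ = (trace ± √Δ)/2 = (15 ± 11.7047)/2,
  λ_1 = 13.3523,  λ_2 = 1.6477.

Step 4 — unit eigenvector for λ_1: solve (Sigma - λ_1 I)v = 0. First row:
  (2 - 13.3523)·v_x + (-2)·v_y = 0, i.e. (-11.3523)·v_x + (-2)·v_y = 0,
  so v ∝ (b, λ_1 - a) = (-2, 11.3523); multiply by -1 so the first entry is positive: u = (2, -11.3523).
  ||u|| = √((2)² + (-11.3523)²) = √(132.8758) ≈ 11.5272,
  v_1 = u/||u|| ≈ (0.1735, -0.9848) (||v_1|| = 1).

λ_1 = 13.3523,  λ_2 = 1.6477;  v_1 ≈ (0.1735, -0.9848)


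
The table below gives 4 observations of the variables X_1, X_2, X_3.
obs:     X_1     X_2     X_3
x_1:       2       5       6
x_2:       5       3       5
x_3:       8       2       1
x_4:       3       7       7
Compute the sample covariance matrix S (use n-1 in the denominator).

Step 1 — column means:
  mean(X_1) = (2 + 5 + 8 + 3) / 4 = 18/4 = 4.5
  mean(X_2) = (5 + 3 + 2 + 7) / 4 = 17/4 = 4.25
  mean(X_3) = (6 + 5 + 1 + 7) / 4 = 19/4 = 4.75

Step 2 — sample covariance S[i,j] = (1/(n-1)) · Σ_k (x_{k,i} - mean_i) · (x_{k,j} - mean_j), with n-1 = 3.
  S[X_1,X_1] = ((-2.5)·(-2.5) + (0.5)·(0.5) + (3.5)·(3.5) + (-1.5)·(-1.5)) / 3 = 21/3 = 7
  S[X_1,X_2] = ((-2.5)·(0.75) + (0.5)·(-1.25) + (3.5)·(-2.25) + (-1.5)·(2.75)) / 3 = -14.5/3 = -4.8333
  S[X_1,X_3] = ((-2.5)·(1.25) + (0.5)·(0.25) + (3.5)·(-3.75) + (-1.5)·(2.25)) / 3 = -19.5/3 = -6.5
  S[X_2,X_2] = ((0.75)·(0.75) + (-1.25)·(-1.25) + (-2.25)·(-2.25) + (2.75)·(2.75)) / 3 = 14.75/3 = 4.9167
  S[X_2,X_3] = ((0.75)·(1.25) + (-1.25)·(0.25) + (-2.25)·(-3.75) + (2.75)·(2.25)) / 3 = 15.25/3 = 5.0833
  S[X_3,X_3] = ((1.25)·(1.25) + (0.25)·(0.25) + (-3.75)·(-3.75) + (2.25)·(2.25)) / 3 = 20.75/3 = 6.9167

S is symmetric (S[j,i] = S[i,j]). Assembling:

S = [[7, -4.8333, -6.5],
 [-4.8333, 4.9167, 5.0833],
 [-6.5, 5.0833, 6.9167]]


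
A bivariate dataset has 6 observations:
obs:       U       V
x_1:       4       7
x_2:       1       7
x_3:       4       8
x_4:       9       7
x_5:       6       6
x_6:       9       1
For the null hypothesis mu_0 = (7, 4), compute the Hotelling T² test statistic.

Step 1 — sample mean vector:
  mean(U) = (4 + 1 + 4 + 9 + 6 + 9) / 6 = 33/6 = 5.5
  mean(V) = (7 + 7 + 8 + 7 + 6 + 1) / 6 = 36/6 = 6
  x̄ = (5.5, 6),  deviation x̄ - mu_0 = (5.5, 6) - (7, 4) = (-1.5, 2).

Step 2 — sample covariance matrix, S[i,j] = (1/(n-1)) · Σ_k (x_{k,i} - mean_i) · (x_{k,j} - mean_j), divisor n-1 = 5:
  S[U,U] = ((-1.5)·(-1.5) + (-4.5)·(-4.5) + (-1.5)·(-1.5) + (3.5)·(3.5) + (0.5)·(0.5) + (3.5)·(3.5)) / 5 = 49.5/5 = 9.9
  S[U,V] = ((-1.5)·(1) + (-4.5)·(1) + (-1.5)·(2) + (3.5)·(1) + (0.5)·(0) + (3.5)·(-5)) / 5 = -23/5 = -4.6
  S[V,V] = ((1)·(1) + (1)·(1) + (2)·(2) + (1)·(1) + (0)·(0) + (-5)·(-5)) / 5 = 32/5 = 6.4
  S = [[9.9, -4.6],
 [-4.6, 6.4]].

Step 3 — invert S. det(S) = 9.9·6.4 - (-4.6)² = 42.2.
  S^{-1} = (1/det) · [[d, -b], [-b, a]] = [[0.1517, 0.109],
 [0.109, 0.2346]].

Step 4 — quadratic form (x̄ - mu_0)^T · S^{-1} · (x̄ - mu_0):
  S^{-1} · (x̄ - mu_0) = (-0.0095, 0.3057),
  (x̄ - mu_0)^T · [...] = (-1.5)·(-0.0095) + (2)·(0.3057) = 0.6256.

Step 5 — scale by n: T² = 6 · 0.6256 = 3.7536.

T² ≈ 3.7536


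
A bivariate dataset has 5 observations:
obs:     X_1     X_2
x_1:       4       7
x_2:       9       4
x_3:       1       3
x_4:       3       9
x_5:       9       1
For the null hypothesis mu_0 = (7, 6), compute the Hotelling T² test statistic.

Step 1 — sample mean vector:
  mean(X_1) = (4 + 9 + 1 + 3 + 9) / 5 = 26/5 = 5.2
  mean(X_2) = (7 + 4 + 3 + 9 + 1) / 5 = 24/5 = 4.8
  x̄ = (5.2, 4.8),  deviation x̄ - mu_0 = (5.2, 4.8) - (7, 6) = (-1.8, -1.2).

Step 2 — sample covariance matrix, S[i,j] = (1/(n-1)) · Σ_k (x_{k,i} - mean_i) · (x_{k,j} - mean_j), divisor n-1 = 4:
  S[X_1,X_1] = ((-1.2)·(-1.2) + (3.8)·(3.8) + (-4.2)·(-4.2) + (-2.2)·(-2.2) + (3.8)·(3.8)) / 4 = 52.8/4 = 13.2
  S[X_1,X_2] = ((-1.2)·(2.2) + (3.8)·(-0.8) + (-4.2)·(-1.8) + (-2.2)·(4.2) + (3.8)·(-3.8)) / 4 = -21.8/4 = -5.45
  S[X_2,X_2] = ((2.2)·(2.2) + (-0.8)·(-0.8) + (-1.8)·(-1.8) + (4.2)·(4.2) + (-3.8)·(-3.8)) / 4 = 40.8/4 = 10.2
  S = [[13.2, -5.45],
 [-5.45, 10.2]].

Step 3 — invert S. det(S) = 13.2·10.2 - (-5.45)² = 104.9375.
  S^{-1} = (1/det) · [[d, -b], [-b, a]] = [[0.0972, 0.0519],
 [0.0519, 0.1258]].

Step 4 — quadratic form (x̄ - mu_0)^T · S^{-1} · (x̄ - mu_0):
  S^{-1} · (x̄ - mu_0) = (-0.2373, -0.2444),
  (x̄ - mu_0)^T · [...] = (-1.8)·(-0.2373) + (-1.2)·(-0.2444) = 0.7204.

Step 5 — scale by n: T² = 5 · 0.7204 = 3.6021.

T² ≈ 3.6021


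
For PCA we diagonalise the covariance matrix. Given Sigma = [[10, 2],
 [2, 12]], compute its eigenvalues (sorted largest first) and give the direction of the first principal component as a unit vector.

Step 1 — characteristic polynomial of 2×2 Sigma:
  det(Sigma - λI) = λ² - trace · λ + det = 0.
  trace = 10 + 12 = 22, det = 10·12 - (2)² = 116.
Step 2 — discriminant:
  Δ = trace² - 4·det = 484 - 464 = 20.
Step 3 — eigenvalues:
  λ = (trace ± √Δ)/2 = (22 ± 4.4721)/2,
  λ_1 = 13.2361,  λ_2 = 8.7639.

Step 4 — unit eigenvector for λ_1: solve (Sigma - λ_1 I)v = 0. First row:
  (10 - 13.2361)·v_x + (2)·v_y = 0, i.e. (-3.2361)·v_x + (2)·v_y = 0,
  so v ∝ (b, λ_1 - a) = (2, 3.2361) = u.
  ||u|| = √((2)² + (3.2361)²) = √(14.4721) ≈ 3.8042,
  v_1 = u/||u|| ≈ (0.5257, 0.8507) (||v_1|| = 1).

λ_1 = 13.2361,  λ_2 = 8.7639;  v_1 ≈ (0.5257, 0.8507)


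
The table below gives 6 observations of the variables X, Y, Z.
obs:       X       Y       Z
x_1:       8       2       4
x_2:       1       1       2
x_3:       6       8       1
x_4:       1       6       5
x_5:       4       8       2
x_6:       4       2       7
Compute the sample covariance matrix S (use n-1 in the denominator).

Step 1 — column means:
  mean(X) = (8 + 1 + 6 + 1 + 4 + 4) / 6 = 24/6 = 4
  mean(Y) = (2 + 1 + 8 + 6 + 8 + 2) / 6 = 27/6 = 4.5
  mean(Z) = (4 + 2 + 1 + 5 + 2 + 7) / 6 = 21/6 = 3.5

Step 2 — sample covariance S[i,j] = (1/(n-1)) · Σ_k (x_{k,i} - mean_i) · (x_{k,j} - mean_j), with n-1 = 5.
  S[X,X] = ((4)·(4) + (-3)·(-3) + (2)·(2) + (-3)·(-3) + (0)·(0) + (0)·(0)) / 5 = 38/5 = 7.6
  S[X,Y] = ((4)·(-2.5) + (-3)·(-3.5) + (2)·(3.5) + (-3)·(1.5) + (0)·(3.5) + (0)·(-2.5)) / 5 = 3/5 = 0.6
  S[X,Z] = ((4)·(0.5) + (-3)·(-1.5) + (2)·(-2.5) + (-3)·(1.5) + (0)·(-1.5) + (0)·(3.5)) / 5 = -3/5 = -0.6
  S[Y,Y] = ((-2.5)·(-2.5) + (-3.5)·(-3.5) + (3.5)·(3.5) + (1.5)·(1.5) + (3.5)·(3.5) + (-2.5)·(-2.5)) / 5 = 51.5/5 = 10.3
  S[Y,Z] = ((-2.5)·(0.5) + (-3.5)·(-1.5) + (3.5)·(-2.5) + (1.5)·(1.5) + (3.5)·(-1.5) + (-2.5)·(3.5)) / 5 = -16.5/5 = -3.3
  S[Z,Z] = ((0.5)·(0.5) + (-1.5)·(-1.5) + (-2.5)·(-2.5) + (1.5)·(1.5) + (-1.5)·(-1.5) + (3.5)·(3.5)) / 5 = 25.5/5 = 5.1

S is symmetric (S[j,i] = S[i,j]). Assembling:

S = [[7.6, 0.6, -0.6],
 [0.6, 10.3, -3.3],
 [-0.6, -3.3, 5.1]]


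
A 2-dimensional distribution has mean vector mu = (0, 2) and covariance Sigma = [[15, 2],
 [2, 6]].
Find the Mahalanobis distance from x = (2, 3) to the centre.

Step 1 — centre the observation: (x - mu) = (2, 1).

Step 2 — invert Sigma. det(Sigma) = 15·6 - (2)² = 86.
  Sigma^{-1} = (1/det) · [[d, -b], [-b, a]] = [[0.0698, -0.0233],
 [-0.0233, 0.1744]].

Step 3 — form the quadratic (x - mu)^T · Sigma^{-1} · (x - mu):
  Sigma^{-1} · (x - mu) = (0.1163, 0.1279).
  (x - mu)^T · [Sigma^{-1} · (x - mu)] = (2)·(0.1163) + (1)·(0.1279) = 0.3605.

Step 4 — take square root: d = √(0.3605) ≈ 0.6004.

d(x, mu) = √(0.3605) ≈ 0.6004


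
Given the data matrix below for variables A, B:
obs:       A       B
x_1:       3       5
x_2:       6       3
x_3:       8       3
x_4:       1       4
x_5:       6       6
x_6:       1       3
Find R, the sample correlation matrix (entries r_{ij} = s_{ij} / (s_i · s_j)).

Step 1 — column means:
  mean(A) = (3 + 6 + 8 + 1 + 6 + 1) / 6 = 25/6 = 4.1667
  mean(B) = (5 + 3 + 3 + 4 + 6 + 3) / 6 = 24/6 = 4

Step 2 — sample variances and covariances s[i,j] = (1/(n-1)) · Σ_k (x_{k,i} - mean_i) · (x_{k,j} - mean_j), with n-1 = 5:
  s[A,A] = ((-1.1667)·(-1.1667) + (1.8333)·(1.8333) + (3.8333)·(3.8333) + (-3.1667)·(-3.1667) + (1.8333)·(1.8333) + (-3.1667)·(-3.1667)) / 5 = 42.8333/5 = 8.5667
  s[A,B] = ((-1.1667)·(1) + (1.8333)·(-1) + (3.8333)·(-1) + (-3.1667)·(0) + (1.8333)·(2) + (-3.1667)·(-1)) / 5 = 0/5 = 0
  s[B,B] = ((1)·(1) + (-1)·(-1) + (-1)·(-1) + (0)·(0) + (2)·(2) + (-1)·(-1)) / 5 = 8/5 = 1.6
  Sample standard deviations s_i = √(s[i,i]):
  s(A) = √(8.5667) = 2.9269
  s(B) = √(1.6) = 1.2649

Step 3 — r_{ij} = s_{ij} / (s_i · s_j):
  r[A,A] = 1 (diagonal).
  r[A,B] = 0 / (2.9269 · 1.2649) = 0 / 3.7023 = 0
  r[B,B] = 1 (diagonal).

R is symmetric with unit diagonal. Assembling:

R = [[1, 0],
 [0, 1]]


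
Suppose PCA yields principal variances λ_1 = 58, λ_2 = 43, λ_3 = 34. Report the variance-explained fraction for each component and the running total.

Step 1 — total variance = trace(Sigma) = Σ λ_i = 58 + 43 + 34 = 135.

Step 2 — fraction explained by component i = λ_i / Σ λ:
  PC1: 58/135 = 0.4296
  PC2: 43/135 = 0.3185
  PC3: 34/135 = 0.2519

Step 3 — cumulative fraction after k components = (λ_1 + ... + λ_k) / Σ λ:
  k = 1: 58/135 = 0.4296
  k = 2: (58 + 43)/135 = 101/135 = 0.7481
  k = 3: (58 + 43 + 34)/135 = 135/135 = 1

Summary (fraction, with percent):

explained: PC1 0.4296 (42.96%), PC2 0.3185 (31.85%), PC3 0.2519 (25.19%);  cumulative: 0.4296, 0.7481, 1


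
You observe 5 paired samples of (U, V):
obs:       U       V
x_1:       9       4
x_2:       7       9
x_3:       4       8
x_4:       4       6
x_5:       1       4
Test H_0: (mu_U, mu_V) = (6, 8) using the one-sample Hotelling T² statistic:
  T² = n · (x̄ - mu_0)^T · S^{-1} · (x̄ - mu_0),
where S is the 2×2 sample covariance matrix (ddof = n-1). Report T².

Step 1 — sample mean vector:
  mean(U) = (9 + 7 + 4 + 4 + 1) / 5 = 25/5 = 5
  mean(V) = (4 + 9 + 8 + 6 + 4) / 5 = 31/5 = 6.2
  x̄ = (5, 6.2),  deviation x̄ - mu_0 = (5, 6.2) - (6, 8) = (-1, -1.8).

Step 2 — sample covariance matrix, S[i,j] = (1/(n-1)) · Σ_k (x_{k,i} - mean_i) · (x_{k,j} - mean_j), divisor n-1 = 4:
  S[U,U] = ((4)·(4) + (2)·(2) + (-1)·(-1) + (-1)·(-1) + (-4)·(-4)) / 4 = 38/4 = 9.5
  S[U,V] = ((4)·(-2.2) + (2)·(2.8) + (-1)·(1.8) + (-1)·(-0.2) + (-4)·(-2.2)) / 4 = 4/4 = 1
  S[V,V] = ((-2.2)·(-2.2) + (2.8)·(2.8) + (1.8)·(1.8) + (-0.2)·(-0.2) + (-2.2)·(-2.2)) / 4 = 20.8/4 = 5.2
  S = [[9.5, 1],
 [1, 5.2]].

Step 3 — invert S. det(S) = 9.5·5.2 - (1)² = 48.4.
  S^{-1} = (1/det) · [[d, -b], [-b, a]] = [[0.1074, -0.0207],
 [-0.0207, 0.1963]].

Step 4 — quadratic form (x̄ - mu_0)^T · S^{-1} · (x̄ - mu_0):
  S^{-1} · (x̄ - mu_0) = (-0.0702, -0.3326),
  (x̄ - mu_0)^T · [...] = (-1)·(-0.0702) + (-1.8)·(-0.3326) = 0.669.

Step 5 — scale by n: T² = 5 · 0.669 = 3.345.

T² ≈ 3.345


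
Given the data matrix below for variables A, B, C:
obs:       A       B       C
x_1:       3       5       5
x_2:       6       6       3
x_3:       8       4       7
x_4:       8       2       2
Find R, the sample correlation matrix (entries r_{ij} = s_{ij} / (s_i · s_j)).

Step 1 — column means:
  mean(A) = (3 + 6 + 8 + 8) / 4 = 25/4 = 6.25
  mean(B) = (5 + 6 + 4 + 2) / 4 = 17/4 = 4.25
  mean(C) = (5 + 3 + 7 + 2) / 4 = 17/4 = 4.25

Step 2 — sample variances and covariances s[i,j] = (1/(n-1)) · Σ_k (x_{k,i} - mean_i) · (x_{k,j} - mean_j), with n-1 = 3:
  s[A,A] = ((-3.25)·(-3.25) + (-0.25)·(-0.25) + (1.75)·(1.75) + (1.75)·(1.75)) / 3 = 16.75/3 = 5.5833
  s[A,B] = ((-3.25)·(0.75) + (-0.25)·(1.75) + (1.75)·(-0.25) + (1.75)·(-2.25)) / 3 = -7.25/3 = -2.4167
  s[A,C] = ((-3.25)·(0.75) + (-0.25)·(-1.25) + (1.75)·(2.75) + (1.75)·(-2.25)) / 3 = -1.25/3 = -0.4167
  s[B,B] = ((0.75)·(0.75) + (1.75)·(1.75) + (-0.25)·(-0.25) + (-2.25)·(-2.25)) / 3 = 8.75/3 = 2.9167
  s[B,C] = ((0.75)·(0.75) + (1.75)·(-1.25) + (-0.25)·(2.75) + (-2.25)·(-2.25)) / 3 = 2.75/3 = 0.9167
  s[C,C] = ((0.75)·(0.75) + (-1.25)·(-1.25) + (2.75)·(2.75) + (-2.25)·(-2.25)) / 3 = 14.75/3 = 4.9167
  Sample standard deviations s_i = √(s[i,i]):
  s(A) = √(5.5833) = 2.3629
  s(B) = √(2.9167) = 1.7078
  s(C) = √(4.9167) = 2.2174

Step 3 — r_{ij} = s_{ij} / (s_i · s_j):
  r[A,A] = 1 (diagonal).
  r[A,B] = -2.4167 / (2.3629 · 1.7078) = -2.4167 / 4.0354 = -0.5989
  r[A,C] = -0.4167 / (2.3629 · 2.2174) = -0.4167 / 5.2394 = -0.0795
  r[B,B] = 1 (diagonal).
  r[B,C] = 0.9167 / (1.7078 · 2.2174) = 0.9167 / 3.7869 = 0.2421
  r[C,C] = 1 (diagonal).

R is symmetric with unit diagonal. Assembling:

R = [[1, -0.5989, -0.0795],
 [-0.5989, 1, 0.2421],
 [-0.0795, 0.2421, 1]]


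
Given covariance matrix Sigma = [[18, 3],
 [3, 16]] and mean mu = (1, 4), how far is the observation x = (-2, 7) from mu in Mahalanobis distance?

Step 1 — centre the observation: (x - mu) = (-3, 3).

Step 2 — invert Sigma. det(Sigma) = 18·16 - (3)² = 279.
  Sigma^{-1} = (1/det) · [[d, -b], [-b, a]] = [[0.0573, -0.0108],
 [-0.0108, 0.0645]].

Step 3 — form the quadratic (x - mu)^T · Sigma^{-1} · (x - mu):
  Sigma^{-1} · (x - mu) = (-0.2043, 0.2258).
  (x - mu)^T · [Sigma^{-1} · (x - mu)] = (-3)·(-0.2043) + (3)·(0.2258) = 1.2903.

Step 4 — take square root: d = √(1.2903) ≈ 1.1359.

d(x, mu) = √(1.2903) ≈ 1.1359


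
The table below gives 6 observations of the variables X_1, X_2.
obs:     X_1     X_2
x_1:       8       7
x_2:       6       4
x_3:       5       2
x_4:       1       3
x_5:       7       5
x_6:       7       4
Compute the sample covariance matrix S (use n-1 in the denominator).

Step 1 — column means:
  mean(X_1) = (8 + 6 + 5 + 1 + 7 + 7) / 6 = 34/6 = 5.6667
  mean(X_2) = (7 + 4 + 2 + 3 + 5 + 4) / 6 = 25/6 = 4.1667

Step 2 — sample covariance S[i,j] = (1/(n-1)) · Σ_k (x_{k,i} - mean_i) · (x_{k,j} - mean_j), with n-1 = 5.
  S[X_1,X_1] = ((2.3333)·(2.3333) + (0.3333)·(0.3333) + (-0.6667)·(-0.6667) + (-4.6667)·(-4.6667) + (1.3333)·(1.3333) + (1.3333)·(1.3333)) / 5 = 31.3333/5 = 6.2667
  S[X_1,X_2] = ((2.3333)·(2.8333) + (0.3333)·(-0.1667) + (-0.6667)·(-2.1667) + (-4.6667)·(-1.1667) + (1.3333)·(0.8333) + (1.3333)·(-0.1667)) / 5 = 14.3333/5 = 2.8667
  S[X_2,X_2] = ((2.8333)·(2.8333) + (-0.1667)·(-0.1667) + (-2.1667)·(-2.1667) + (-1.1667)·(-1.1667) + (0.8333)·(0.8333) + (-0.1667)·(-0.1667)) / 5 = 14.8333/5 = 2.9667

S is symmetric (S[j,i] = S[i,j]). Assembling:

S = [[6.2667, 2.8667],
 [2.8667, 2.9667]]


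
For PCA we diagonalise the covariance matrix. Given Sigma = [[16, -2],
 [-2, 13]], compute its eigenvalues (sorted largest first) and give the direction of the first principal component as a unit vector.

Step 1 — characteristic polynomial of 2×2 Sigma:
  det(Sigma - λI) = λ² - trace · λ + det = 0.
  trace = 16 + 13 = 29, det = 16·13 - (-2)² = 204.
Step 2 — discriminant:
  Δ = trace² - 4·det = 841 - 816 = 25.
Step 3 — eigenvalues:
  λ = (trace ± √Δ)/2 = (29 ± 5)/2,
  λ_1 = 17,  λ_2 = 12.

Step 4 — unit eigenvector for λ_1: solve (Sigma - λ_1 I)v = 0. First row:
  (16 - 17)·v_x + (-2)·v_y = 0, i.e. (-1)·v_x + (-2)·v_y = 0,
  so v ∝ (b, λ_1 - a) = (-2, 1); multiply by -1 so the first entry is positive: u = (2, -1).
  ||u|| = √((2)² + (-1)²) = √(5) ≈ 2.2361,
  v_1 = u/||u|| ≈ (0.8944, -0.4472) (||v_1|| = 1).

λ_1 = 17,  λ_2 = 12;  v_1 ≈ (0.8944, -0.4472)


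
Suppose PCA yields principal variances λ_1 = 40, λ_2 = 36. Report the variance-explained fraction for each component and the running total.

Step 1 — total variance = trace(Sigma) = Σ λ_i = 40 + 36 = 76.

Step 2 — fraction explained by component i = λ_i / Σ λ:
  PC1: 40/76 = 0.5263
  PC2: 36/76 = 0.4737

Step 3 — cumulative fraction after k components = (λ_1 + ... + λ_k) / Σ λ:
  k = 1: 40/76 = 0.5263
  k = 2: (40 + 36)/76 = 76/76 = 1

Summary (fraction, with percent):

explained: PC1 0.5263 (52.63%), PC2 0.4737 (47.37%);  cumulative: 0.5263, 1


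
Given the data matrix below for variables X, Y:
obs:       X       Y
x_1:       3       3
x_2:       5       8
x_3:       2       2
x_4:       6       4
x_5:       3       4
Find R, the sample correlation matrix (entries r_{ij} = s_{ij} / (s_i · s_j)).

Step 1 — column means:
  mean(X) = (3 + 5 + 2 + 6 + 3) / 5 = 19/5 = 3.8
  mean(Y) = (3 + 8 + 2 + 4 + 4) / 5 = 21/5 = 4.2

Step 2 — sample variances and covariances s[i,j] = (1/(n-1)) · Σ_k (x_{k,i} - mean_i) · (x_{k,j} - mean_j), with n-1 = 4:
  s[X,X] = ((-0.8)·(-0.8) + (1.2)·(1.2) + (-1.8)·(-1.8) + (2.2)·(2.2) + (-0.8)·(-0.8)) / 4 = 10.8/4 = 2.7
  s[X,Y] = ((-0.8)·(-1.2) + (1.2)·(3.8) + (-1.8)·(-2.2) + (2.2)·(-0.2) + (-0.8)·(-0.2)) / 4 = 9.2/4 = 2.3
  s[Y,Y] = ((-1.2)·(-1.2) + (3.8)·(3.8) + (-2.2)·(-2.2) + (-0.2)·(-0.2) + (-0.2)·(-0.2)) / 4 = 20.8/4 = 5.2
  Sample standard deviations s_i = √(s[i,i]):
  s(X) = √(2.7) = 1.6432
  s(Y) = √(5.2) = 2.2804

Step 3 — r_{ij} = s_{ij} / (s_i · s_j):
  r[X,X] = 1 (diagonal).
  r[X,Y] = 2.3 / (1.6432 · 2.2804) = 2.3 / 3.747 = 0.6138
  r[Y,Y] = 1 (diagonal).

R is symmetric with unit diagonal. Assembling:

R = [[1, 0.6138],
 [0.6138, 1]]


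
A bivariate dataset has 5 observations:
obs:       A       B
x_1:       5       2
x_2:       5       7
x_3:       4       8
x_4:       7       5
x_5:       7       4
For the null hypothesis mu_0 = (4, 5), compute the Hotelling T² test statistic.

Step 1 — sample mean vector:
  mean(A) = (5 + 5 + 4 + 7 + 7) / 5 = 28/5 = 5.6
  mean(B) = (2 + 7 + 8 + 5 + 4) / 5 = 26/5 = 5.2
  x̄ = (5.6, 5.2),  deviation x̄ - mu_0 = (5.6, 5.2) - (4, 5) = (1.6, 0.2).

Step 2 — sample covariance matrix, S[i,j] = (1/(n-1)) · Σ_k (x_{k,i} - mean_i) · (x_{k,j} - mean_j), divisor n-1 = 4:
  S[A,A] = ((-0.6)·(-0.6) + (-0.6)·(-0.6) + (-1.6)·(-1.6) + (1.4)·(1.4) + (1.4)·(1.4)) / 4 = 7.2/4 = 1.8
  S[A,B] = ((-0.6)·(-3.2) + (-0.6)·(1.8) + (-1.6)·(2.8) + (1.4)·(-0.2) + (1.4)·(-1.2)) / 4 = -5.6/4 = -1.4
  S[B,B] = ((-3.2)·(-3.2) + (1.8)·(1.8) + (2.8)·(2.8) + (-0.2)·(-0.2) + (-1.2)·(-1.2)) / 4 = 22.8/4 = 5.7
  S = [[1.8, -1.4],
 [-1.4, 5.7]].

Step 3 — invert S. det(S) = 1.8·5.7 - (-1.4)² = 8.3.
  S^{-1} = (1/det) · [[d, -b], [-b, a]] = [[0.6867, 0.1687],
 [0.1687, 0.2169]].

Step 4 — quadratic form (x̄ - mu_0)^T · S^{-1} · (x̄ - mu_0):
  S^{-1} · (x̄ - mu_0) = (1.1325, 0.3133),
  (x̄ - mu_0)^T · [...] = (1.6)·(1.1325) + (0.2)·(0.3133) = 1.8747.

Step 5 — scale by n: T² = 5 · 1.8747 = 9.3735.

T² ≈ 9.3735


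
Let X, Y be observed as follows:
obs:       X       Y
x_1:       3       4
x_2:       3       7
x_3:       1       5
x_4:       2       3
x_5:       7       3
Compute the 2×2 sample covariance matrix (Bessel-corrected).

Step 1 — column means:
  mean(X) = (3 + 3 + 1 + 2 + 7) / 5 = 16/5 = 3.2
  mean(Y) = (4 + 7 + 5 + 3 + 3) / 5 = 22/5 = 4.4

Step 2 — sample covariance S[i,j] = (1/(n-1)) · Σ_k (x_{k,i} - mean_i) · (x_{k,j} - mean_j), with n-1 = 4.
  S[X,X] = ((-0.2)·(-0.2) + (-0.2)·(-0.2) + (-2.2)·(-2.2) + (-1.2)·(-1.2) + (3.8)·(3.8)) / 4 = 20.8/4 = 5.2
  S[X,Y] = ((-0.2)·(-0.4) + (-0.2)·(2.6) + (-2.2)·(0.6) + (-1.2)·(-1.4) + (3.8)·(-1.4)) / 4 = -5.4/4 = -1.35
  S[Y,Y] = ((-0.4)·(-0.4) + (2.6)·(2.6) + (0.6)·(0.6) + (-1.4)·(-1.4) + (-1.4)·(-1.4)) / 4 = 11.2/4 = 2.8

S is symmetric (S[j,i] = S[i,j]). Assembling:

S = [[5.2, -1.35],
 [-1.35, 2.8]]


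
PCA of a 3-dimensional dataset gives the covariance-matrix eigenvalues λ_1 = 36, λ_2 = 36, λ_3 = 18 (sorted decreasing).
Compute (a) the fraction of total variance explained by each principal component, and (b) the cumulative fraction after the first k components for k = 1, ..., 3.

Step 1 — total variance = trace(Sigma) = Σ λ_i = 36 + 36 + 18 = 90.

Step 2 — fraction explained by component i = λ_i / Σ λ:
  PC1: 36/90 = 0.4
  PC2: 36/90 = 0.4
  PC3: 18/90 = 0.2

Step 3 — cumulative fraction after k components = (λ_1 + ... + λ_k) / Σ λ:
  k = 1: 36/90 = 0.4
  k = 2: (36 + 36)/90 = 72/90 = 0.8
  k = 3: (36 + 36 + 18)/90 = 90/90 = 1

Summary (fraction, with percent):

explained: PC1 0.4 (40%), PC2 0.4 (40%), PC3 0.2 (20%);  cumulative: 0.4, 0.8, 1


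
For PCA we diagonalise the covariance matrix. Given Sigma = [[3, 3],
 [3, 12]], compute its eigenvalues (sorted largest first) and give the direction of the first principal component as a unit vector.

Step 1 — characteristic polynomial of 2×2 Sigma:
  det(Sigma - λI) = λ² - trace · λ + det = 0.
  trace = 3 + 12 = 15, det = 3·12 - (3)² = 27.
Step 2 — discriminant:
  Δ = trace² - 4·det = 225 - 108 = 117.
Step 3 — eigenvalues:
  λ = (trace ± √Δ)/2 = (15 ± 10.8167)/2,
  λ_1 = 12.9083,  λ_2 = 2.0917.

Step 4 — unit eigenvector for λ_1: solve (Sigma - λ_1 I)v = 0. First row:
  (3 - 12.9083)·v_x + (3)·v_y = 0, i.e. (-9.9083)·v_x + (3)·v_y = 0,
  so v ∝ (b, λ_1 - a) = (3, 9.9083) = u.
  ||u|| = √((3)² + (9.9083)²) = √(107.1749) ≈ 10.3525,
  v_1 = u/||u|| ≈ (0.2898, 0.9571) (||v_1|| = 1).

λ_1 = 12.9083,  λ_2 = 2.0917;  v_1 ≈ (0.2898, 0.9571)


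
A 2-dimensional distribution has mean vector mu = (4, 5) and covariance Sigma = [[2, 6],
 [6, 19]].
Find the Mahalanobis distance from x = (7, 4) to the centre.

Step 1 — centre the observation: (x - mu) = (3, -1).

Step 2 — invert Sigma. det(Sigma) = 2·19 - (6)² = 2.
  Sigma^{-1} = (1/det) · [[d, -b], [-b, a]] = [[9.5, -3],
 [-3, 1]].

Step 3 — form the quadratic (x - mu)^T · Sigma^{-1} · (x - mu):
  Sigma^{-1} · (x - mu) = (31.5, -10).
  (x - mu)^T · [Sigma^{-1} · (x - mu)] = (3)·(31.5) + (-1)·(-10) = 104.5.

Step 4 — take square root: d = √(104.5) ≈ 10.2225.

d(x, mu) = √(104.5) ≈ 10.2225


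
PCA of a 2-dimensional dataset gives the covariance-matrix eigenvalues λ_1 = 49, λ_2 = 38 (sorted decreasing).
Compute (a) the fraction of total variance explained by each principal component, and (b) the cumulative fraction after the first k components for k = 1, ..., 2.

Step 1 — total variance = trace(Sigma) = Σ λ_i = 49 + 38 = 87.

Step 2 — fraction explained by component i = λ_i / Σ λ:
  PC1: 49/87 = 0.5632
  PC2: 38/87 = 0.4368

Step 3 — cumulative fraction after k components = (λ_1 + ... + λ_k) / Σ λ:
  k = 1: 49/87 = 0.5632
  k = 2: (49 + 38)/87 = 87/87 = 1

Summary (fraction, with percent):

explained: PC1 0.5632 (56.32%), PC2 0.4368 (43.68%);  cumulative: 0.5632, 1


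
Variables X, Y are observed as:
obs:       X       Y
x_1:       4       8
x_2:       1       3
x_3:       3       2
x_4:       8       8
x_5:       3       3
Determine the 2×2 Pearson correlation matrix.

Step 1 — column means:
  mean(X) = (4 + 1 + 3 + 8 + 3) / 5 = 19/5 = 3.8
  mean(Y) = (8 + 3 + 2 + 8 + 3) / 5 = 24/5 = 4.8

Step 2 — sample variances and covariances s[i,j] = (1/(n-1)) · Σ_k (x_{k,i} - mean_i) · (x_{k,j} - mean_j), with n-1 = 4:
  s[X,X] = ((0.2)·(0.2) + (-2.8)·(-2.8) + (-0.8)·(-0.8) + (4.2)·(4.2) + (-0.8)·(-0.8)) / 4 = 26.8/4 = 6.7
  s[X,Y] = ((0.2)·(3.2) + (-2.8)·(-1.8) + (-0.8)·(-2.8) + (4.2)·(3.2) + (-0.8)·(-1.8)) / 4 = 22.8/4 = 5.7
  s[Y,Y] = ((3.2)·(3.2) + (-1.8)·(-1.8) + (-2.8)·(-2.8) + (3.2)·(3.2) + (-1.8)·(-1.8)) / 4 = 34.8/4 = 8.7
  Sample standard deviations s_i = √(s[i,i]):
  s(X) = √(6.7) = 2.5884
  s(Y) = √(8.7) = 2.9496

Step 3 — r_{ij} = s_{ij} / (s_i · s_j):
  r[X,X] = 1 (diagonal).
  r[X,Y] = 5.7 / (2.5884 · 2.9496) = 5.7 / 7.6348 = 0.7466
  r[Y,Y] = 1 (diagonal).

R is symmetric with unit diagonal. Assembling:

R = [[1, 0.7466],
 [0.7466, 1]]


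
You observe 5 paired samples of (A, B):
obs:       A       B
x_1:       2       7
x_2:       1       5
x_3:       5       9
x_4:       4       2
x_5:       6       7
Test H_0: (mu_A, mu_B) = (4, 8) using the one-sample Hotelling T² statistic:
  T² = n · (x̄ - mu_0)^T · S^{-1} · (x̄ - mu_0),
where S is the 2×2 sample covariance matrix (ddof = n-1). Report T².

Step 1 — sample mean vector:
  mean(A) = (2 + 1 + 5 + 4 + 6) / 5 = 18/5 = 3.6
  mean(B) = (7 + 5 + 9 + 2 + 7) / 5 = 30/5 = 6
  x̄ = (3.6, 6),  deviation x̄ - mu_0 = (3.6, 6) - (4, 8) = (-0.4, -2).

Step 2 — sample covariance matrix, S[i,j] = (1/(n-1)) · Σ_k (x_{k,i} - mean_i) · (x_{k,j} - mean_j), divisor n-1 = 4:
  S[A,A] = ((-1.6)·(-1.6) + (-2.6)·(-2.6) + (1.4)·(1.4) + (0.4)·(0.4) + (2.4)·(2.4)) / 4 = 17.2/4 = 4.3
  S[A,B] = ((-1.6)·(1) + (-2.6)·(-1) + (1.4)·(3) + (0.4)·(-4) + (2.4)·(1)) / 4 = 6/4 = 1.5
  S[B,B] = ((1)·(1) + (-1)·(-1) + (3)·(3) + (-4)·(-4) + (1)·(1)) / 4 = 28/4 = 7
  S = [[4.3, 1.5],
 [1.5, 7]].

Step 3 — invert S. det(S) = 4.3·7 - (1.5)² = 27.85.
  S^{-1} = (1/det) · [[d, -b], [-b, a]] = [[0.2513, -0.0539],
 [-0.0539, 0.1544]].

Step 4 — quadratic form (x̄ - mu_0)^T · S^{-1} · (x̄ - mu_0):
  S^{-1} · (x̄ - mu_0) = (0.0072, -0.2873),
  (x̄ - mu_0)^T · [...] = (-0.4)·(0.0072) + (-2)·(-0.2873) = 0.5716.

Step 5 — scale by n: T² = 5 · 0.5716 = 2.8582.

T² ≈ 2.8582


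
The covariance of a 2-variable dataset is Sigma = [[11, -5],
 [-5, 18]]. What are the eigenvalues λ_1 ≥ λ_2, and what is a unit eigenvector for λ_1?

Step 1 — characteristic polynomial of 2×2 Sigma:
  det(Sigma - λI) = λ² - trace · λ + det = 0.
  trace = 11 + 18 = 29, det = 11·18 - (-5)² = 173.
Step 2 — discriminant:
  Δ = trace² - 4·det = 841 - 692 = 149.
Step 3 — eigenvalues:
  λ = (trace ± √Δ)/2 = (29 ± 12.2066)/2,
  λ_1 = 20.6033,  λ_2 = 8.3967.

Step 4 — unit eigenvector for λ_1: solve (Sigma - λ_1 I)v = 0. First row:
  (11 - 20.6033)·v_x + (-5)·v_y = 0, i.e. (-9.6033)·v_x + (-5)·v_y = 0,
  so v ∝ (b, λ_1 - a) = (-5, 9.6033); multiply by -1 so the first entry is positive: u = (5, -9.6033).
  ||u|| = √((5)² + (-9.6033)²) = √(117.2229) ≈ 10.827,
  v_1 = u/||u|| ≈ (0.4618, -0.887) (||v_1|| = 1).

λ_1 = 20.6033,  λ_2 = 8.3967;  v_1 ≈ (0.4618, -0.887)


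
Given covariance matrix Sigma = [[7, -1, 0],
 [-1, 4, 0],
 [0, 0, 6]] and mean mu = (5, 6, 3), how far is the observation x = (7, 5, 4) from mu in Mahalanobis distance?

Step 1 — centre the observation: (x - mu) = (2, -1, 1).

Step 2 — invert Sigma (cofactor / det for 3×3, or solve directly):
  Sigma^{-1} = [[0.1481, 0.037, 0],
 [0.037, 0.2593, 0],
 [0, 0, 0.1667]].

Step 3 — form the quadratic (x - mu)^T · Sigma^{-1} · (x - mu):
  Sigma^{-1} · (x - mu) = (0.2593, -0.1852, 0.1667).
  (x - mu)^T · [Sigma^{-1} · (x - mu)] = (2)·(0.2593) + (-1)·(-0.1852) + (1)·(0.1667) = 0.8704.

Step 4 — take square root: d = √(0.8704) ≈ 0.9329.

d(x, mu) = √(0.8704) ≈ 0.9329


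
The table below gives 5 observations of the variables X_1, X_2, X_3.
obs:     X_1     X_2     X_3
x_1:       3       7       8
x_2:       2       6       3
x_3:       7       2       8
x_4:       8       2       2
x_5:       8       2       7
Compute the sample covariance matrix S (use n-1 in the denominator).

Step 1 — column means:
  mean(X_1) = (3 + 2 + 7 + 8 + 8) / 5 = 28/5 = 5.6
  mean(X_2) = (7 + 6 + 2 + 2 + 2) / 5 = 19/5 = 3.8
  mean(X_3) = (8 + 3 + 8 + 2 + 7) / 5 = 28/5 = 5.6

Step 2 — sample covariance S[i,j] = (1/(n-1)) · Σ_k (x_{k,i} - mean_i) · (x_{k,j} - mean_j), with n-1 = 4.
  S[X_1,X_1] = ((-2.6)·(-2.6) + (-3.6)·(-3.6) + (1.4)·(1.4) + (2.4)·(2.4) + (2.4)·(2.4)) / 4 = 33.2/4 = 8.3
  S[X_1,X_2] = ((-2.6)·(3.2) + (-3.6)·(2.2) + (1.4)·(-1.8) + (2.4)·(-1.8) + (2.4)·(-1.8)) / 4 = -27.4/4 = -6.85
  S[X_1,X_3] = ((-2.6)·(2.4) + (-3.6)·(-2.6) + (1.4)·(2.4) + (2.4)·(-3.6) + (2.4)·(1.4)) / 4 = 1.2/4 = 0.3
  S[X_2,X_2] = ((3.2)·(3.2) + (2.2)·(2.2) + (-1.8)·(-1.8) + (-1.8)·(-1.8) + (-1.8)·(-1.8)) / 4 = 24.8/4 = 6.2
  S[X_2,X_3] = ((3.2)·(2.4) + (2.2)·(-2.6) + (-1.8)·(2.4) + (-1.8)·(-3.6) + (-1.8)·(1.4)) / 4 = 1.6/4 = 0.4
  S[X_3,X_3] = ((2.4)·(2.4) + (-2.6)·(-2.6) + (2.4)·(2.4) + (-3.6)·(-3.6) + (1.4)·(1.4)) / 4 = 33.2/4 = 8.3

S is symmetric (S[j,i] = S[i,j]). Assembling:

S = [[8.3, -6.85, 0.3],
 [-6.85, 6.2, 0.4],
 [0.3, 0.4, 8.3]]


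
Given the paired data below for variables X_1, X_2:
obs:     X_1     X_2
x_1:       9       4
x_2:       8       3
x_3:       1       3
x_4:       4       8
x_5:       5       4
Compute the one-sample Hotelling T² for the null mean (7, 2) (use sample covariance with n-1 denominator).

Step 1 — sample mean vector:
  mean(X_1) = (9 + 8 + 1 + 4 + 5) / 5 = 27/5 = 5.4
  mean(X_2) = (4 + 3 + 3 + 8 + 4) / 5 = 22/5 = 4.4
  x̄ = (5.4, 4.4),  deviation x̄ - mu_0 = (5.4, 4.4) - (7, 2) = (-1.6, 2.4).

Step 2 — sample covariance matrix, S[i,j] = (1/(n-1)) · Σ_k (x_{k,i} - mean_i) · (x_{k,j} - mean_j), divisor n-1 = 4:
  S[X_1,X_1] = ((3.6)·(3.6) + (2.6)·(2.6) + (-4.4)·(-4.4) + (-1.4)·(-1.4) + (-0.4)·(-0.4)) / 4 = 41.2/4 = 10.3
  S[X_1,X_2] = ((3.6)·(-0.4) + (2.6)·(-1.4) + (-4.4)·(-1.4) + (-1.4)·(3.6) + (-0.4)·(-0.4)) / 4 = -3.8/4 = -0.95
  S[X_2,X_2] = ((-0.4)·(-0.4) + (-1.4)·(-1.4) + (-1.4)·(-1.4) + (3.6)·(3.6) + (-0.4)·(-0.4)) / 4 = 17.2/4 = 4.3
  S = [[10.3, -0.95],
 [-0.95, 4.3]].

Step 3 — invert S. det(S) = 10.3·4.3 - (-0.95)² = 43.3875.
  S^{-1} = (1/det) · [[d, -b], [-b, a]] = [[0.0991, 0.0219],
 [0.0219, 0.2374]].

Step 4 — quadratic form (x̄ - mu_0)^T · S^{-1} · (x̄ - mu_0):
  S^{-1} · (x̄ - mu_0) = (-0.106, 0.5347),
  (x̄ - mu_0)^T · [...] = (-1.6)·(-0.106) + (2.4)·(0.5347) = 1.453.

Step 5 — scale by n: T² = 5 · 1.453 = 7.2648.

T² ≈ 7.2648


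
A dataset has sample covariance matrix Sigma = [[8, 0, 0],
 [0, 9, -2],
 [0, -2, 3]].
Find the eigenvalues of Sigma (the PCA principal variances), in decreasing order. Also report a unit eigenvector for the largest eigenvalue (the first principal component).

Step 1 — characteristic polynomial p(λ) = det(λI - Sigma) = λ³ - tr·λ² + c_1·λ - det, where tr = trace, c_1 = sum of the principal 2×2 minors, det = det(Sigma):
  tr = 8 + 9 + 3 = 20,
  c_1 = (8·9 - (0)²) + (8·3 - (0)²) + (9·3 - (-2)²) = 72 + 24 + 23 = 119,
  det = 8·(9·3 - (-2)²) - (0)·((0)·3 - (-2)·(0)) + (0)·((0)·(-2) - 9·(0)) = 8·(23) - (0)·(0) + (0)·(0) = 184.
  So p(λ) = λ³ - 20λ² + 119λ - 184.
Step 2 — look for an integer root (rational root theorem: any rational root is an integer divisor of 184). Testing λ = 8:
  p(8) = 512 - 1280 + 952 - 184 = 0  ✓
  Dividing out (λ - 8): p(λ) = (λ - 8)(λ² - 12λ + 23).
Step 3 — remaining eigenvalues from the quadratic λ² - 12λ + 23 = 0:
  Δ = 12² - 4·23 = 144 - 92 = 52,  λ = (12 ± √52)/2 = (12 ± 7.2111)/2 ≈ 9.6056 or 2.3944.
  Sorted: λ_1 = 9.6056,  λ_2 = 8,  λ_3 = 2.3944  (check: sum = 20 = tr ✓).

Step 4 — unit eigenvector for λ_1 ≈ 9.6056: v spans the null space of (Sigma - λ_1 I), whose rows are
  r_1 = (-1.6056, 0, 0),  r_2 = (0, -0.6056, -2),  r_3 = (0, -2, -6.6056).
  v is orthogonal to every row, so take v ∝ r_1 × r_2 = ((0)·(-2) - (0)·(-0.6056), (0)·(0) - (-1.6056)·(-2), (-1.6056)·(-0.6056) - (0)·(0)) ≈ (0, -3.2111, 0.9722).
  Rescale (multiply by -1 so the first nonzero entry is positive): u = (0, 3.2111, -0.9722).
  ||u|| = √((0)² + (3.2111)² + (-0.9722)²) = √(11.2564) ≈ 3.3551,  v_1 = u/||u|| ≈ (0, 0.9571, -0.2898) (||v_1|| = 1).

λ_1 = 9.6056,  λ_2 = 8,  λ_3 = 2.3944;  v_1 ≈ (0, 0.9571, -0.2898)
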